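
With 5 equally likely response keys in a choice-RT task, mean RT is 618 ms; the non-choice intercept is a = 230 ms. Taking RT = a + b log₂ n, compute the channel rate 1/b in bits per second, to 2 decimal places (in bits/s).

b = (618 − 230)/log₂ 5 = 388/2.3219 = 167.103 ms per bit = 0.16710 s/bit; the reciprocal is 5.984 bits/s.

5.98 bits/s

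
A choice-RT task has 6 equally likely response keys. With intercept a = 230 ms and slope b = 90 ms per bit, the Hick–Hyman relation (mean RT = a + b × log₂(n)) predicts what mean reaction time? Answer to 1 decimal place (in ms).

log₂(6) = 2.5850 bits, so RT = 230 + 90 × 2.5850 ≈ 462.647 ms.

462.6 ms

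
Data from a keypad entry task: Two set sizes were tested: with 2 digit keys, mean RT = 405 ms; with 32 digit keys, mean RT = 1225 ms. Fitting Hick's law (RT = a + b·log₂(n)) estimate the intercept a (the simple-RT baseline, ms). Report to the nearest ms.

The slope on a log₂ axis is (1225 − 405) / (5 − 1) = 205 ms/bit.
Intercept: a = 405 − 205·log₂(2) = 200.000 ms.

200 ms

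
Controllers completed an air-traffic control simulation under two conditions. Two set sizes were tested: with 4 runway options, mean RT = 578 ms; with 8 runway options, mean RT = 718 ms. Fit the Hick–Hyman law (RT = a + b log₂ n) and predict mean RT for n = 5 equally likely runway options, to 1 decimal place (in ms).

Fit slope and intercept:
  b = (718 − 578) / (log₂ 8 − log₂ 4) = 140 / (3 − 2) = 140.000 ms/bit
  a = 578 − 140.000 × 2 = 298.000 ms
Then RT(5) = 298.000 + 140.000 × log₂ 5 = 298.000 + 140.000 × 2.3219 ≈ 623.070 ms.

623.1 ms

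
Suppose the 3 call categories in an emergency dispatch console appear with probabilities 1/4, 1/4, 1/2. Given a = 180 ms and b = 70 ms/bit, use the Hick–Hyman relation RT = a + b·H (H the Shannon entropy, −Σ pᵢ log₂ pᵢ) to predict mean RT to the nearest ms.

Each term −pᵢ log₂ pᵢ: 0.25·2 + 0.25·2 + 0.5·1; summed, H = 1.500 bits.
Mean RT = a + bH = 180 + 70·1.500 = 285.00 ms.

285 ms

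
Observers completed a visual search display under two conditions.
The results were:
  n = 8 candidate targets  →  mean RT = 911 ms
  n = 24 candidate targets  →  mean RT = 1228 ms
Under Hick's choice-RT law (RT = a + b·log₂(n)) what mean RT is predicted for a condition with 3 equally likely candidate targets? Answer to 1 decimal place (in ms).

628.0 ms

Fit slope and intercept:
  b = (1228 − 911) / (log₂ 24 − log₂ 8) = 317 / (4.5850 − 3) = 200.005 ms/bit
  a = 911 − 200.005 × 3 = 310.986 ms
Then RT(3) = 310.986 + 200.005 × log₂ 3 = 310.986 + 200.005 × 1.5850 ≈ 627.986 ms.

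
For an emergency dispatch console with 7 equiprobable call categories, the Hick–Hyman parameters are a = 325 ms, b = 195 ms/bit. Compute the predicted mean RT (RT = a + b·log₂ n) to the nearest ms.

log₂(7) = 2.8074 bits, so RT = 325 + 195 × 2.8074 ≈ 872.434 ms.

872 ms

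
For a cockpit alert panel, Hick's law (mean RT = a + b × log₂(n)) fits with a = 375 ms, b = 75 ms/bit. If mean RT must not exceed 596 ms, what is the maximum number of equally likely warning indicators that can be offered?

Information budget: (596 − 375)/75 = 2.9467 bits, so n ≤ 2^2.9467 = 7.710 → at most 7.

7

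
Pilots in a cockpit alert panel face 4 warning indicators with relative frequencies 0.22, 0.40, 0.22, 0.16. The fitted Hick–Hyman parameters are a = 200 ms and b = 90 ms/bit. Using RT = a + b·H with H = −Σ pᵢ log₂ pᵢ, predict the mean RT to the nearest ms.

372 ms

Entropy contributions −pᵢ log₂ pᵢ: 0.4806, 0.5288, 0.4806, 0.4230; sum H = 1.9129 bits.
RT = a + bH = 200 + 90·1.9129 = 372.16 ms.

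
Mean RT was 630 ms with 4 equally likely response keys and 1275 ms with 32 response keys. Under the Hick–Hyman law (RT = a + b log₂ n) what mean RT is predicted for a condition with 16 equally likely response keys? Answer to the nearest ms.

1060 ms

With log₂ n on the abscissa the relation is linear; from the two conditions:
  b = (1275 − 630) / (log₂ 32 − log₂ 4) = 645 / (5 − 2) = 215 ms/bit
  a = 630 − 215 × 2 = 200 ms
Then RT(16) = 200 + 215 × log₂ 16 = 200 + 215 × 4 ≈ 1060.000 ms.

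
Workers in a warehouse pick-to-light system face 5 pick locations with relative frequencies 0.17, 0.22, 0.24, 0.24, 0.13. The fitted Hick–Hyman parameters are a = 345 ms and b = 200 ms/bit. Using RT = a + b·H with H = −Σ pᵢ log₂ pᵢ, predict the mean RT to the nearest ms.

802 ms

H = 0.17·log₂(1/0.17) + 0.22·log₂(1/0.22) + 0.24·log₂(1/0.24) + 0.24·log₂(1/0.24) + 0.13·log₂(1/0.13) = 2.2861 bits.
RT = 345 + 200 × 2.2861 = 802.21 ms.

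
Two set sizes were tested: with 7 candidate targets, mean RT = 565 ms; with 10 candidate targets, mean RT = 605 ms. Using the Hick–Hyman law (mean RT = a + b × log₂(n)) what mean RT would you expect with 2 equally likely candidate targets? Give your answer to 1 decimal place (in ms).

424.5 ms

Fit slope and intercept:
  b = (605 − 565) / (log₂ 10 − log₂ 7) = 40 / (3.3219 − 2.8074) = 77.734 ms/bit
  a = 565 − 77.734 × 2.8074 = 346.772 ms
Then RT(2) = 346.772 + 77.734 × log₂ 2 = 346.772 + 77.734 × 1 ≈ 424.506 ms.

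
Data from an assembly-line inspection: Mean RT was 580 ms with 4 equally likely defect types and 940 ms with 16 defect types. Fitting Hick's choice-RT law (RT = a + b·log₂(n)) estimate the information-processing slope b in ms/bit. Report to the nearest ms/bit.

Slope: b = (940 − 580) / (log₂ 16 − log₂ 4) = 360/2.0000 = 180 ms/bit.

180 ms/bit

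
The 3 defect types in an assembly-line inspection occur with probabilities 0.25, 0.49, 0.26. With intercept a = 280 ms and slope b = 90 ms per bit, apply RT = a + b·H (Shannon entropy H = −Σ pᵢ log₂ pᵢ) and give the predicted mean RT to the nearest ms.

Entropy contributions −pᵢ log₂ pᵢ: 0.5000, 0.5043, 0.5053; sum H = 1.5096 bits.
RT = a + bH = 280 + 90·1.5096 = 415.86 ms.

416 ms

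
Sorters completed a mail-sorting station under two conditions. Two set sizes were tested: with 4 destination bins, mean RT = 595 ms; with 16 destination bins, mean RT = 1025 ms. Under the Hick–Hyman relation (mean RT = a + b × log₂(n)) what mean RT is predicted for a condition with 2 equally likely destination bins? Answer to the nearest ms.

380 ms

Fit slope and intercept:
  b = (1025 − 595) / (log₂ 16 − log₂ 4) = 430 / (4 − 2) = 215 ms/bit
  a = 595 − 215 × 2 = 165 ms
Then RT(2) = 165 + 215 × log₂ 2 = 165 + 215 × 1 ≈ 380.000 ms.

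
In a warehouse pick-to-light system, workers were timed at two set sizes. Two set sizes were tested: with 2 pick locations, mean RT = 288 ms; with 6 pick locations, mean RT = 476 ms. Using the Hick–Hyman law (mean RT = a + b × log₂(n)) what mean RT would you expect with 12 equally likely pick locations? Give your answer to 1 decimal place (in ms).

RT is linear in log₂ n, so two points fix the line:
  b = (476 − 288) / (log₂ 6 − log₂ 2) = 188 / (2.5850 − 1) = 118.615 ms/bit
  a = 288 − 118.615 × 1 = 169.385 ms
Then RT(12) = 169.385 + 118.615 × log₂ 12 = 169.385 + 118.615 × 3.5850 ≈ 594.615 ms.

594.6 ms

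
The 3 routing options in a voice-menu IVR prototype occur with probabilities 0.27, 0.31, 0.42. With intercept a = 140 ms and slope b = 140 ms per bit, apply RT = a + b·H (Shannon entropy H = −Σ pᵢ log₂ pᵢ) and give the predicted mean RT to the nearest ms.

H = 0.27·log₂(1/0.27) + 0.31·log₂(1/0.31) + 0.42·log₂(1/0.42) = 1.5595 bits.
RT = 140 + 140 × 1.5595 = 358.32 ms.

358 ms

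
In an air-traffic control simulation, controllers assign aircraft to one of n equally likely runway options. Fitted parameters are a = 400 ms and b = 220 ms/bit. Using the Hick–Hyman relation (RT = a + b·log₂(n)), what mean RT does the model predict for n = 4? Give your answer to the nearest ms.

840 ms

log₂(4) = 2 bits, so RT = 400 + 220 × 2 ≈ 840.000 ms.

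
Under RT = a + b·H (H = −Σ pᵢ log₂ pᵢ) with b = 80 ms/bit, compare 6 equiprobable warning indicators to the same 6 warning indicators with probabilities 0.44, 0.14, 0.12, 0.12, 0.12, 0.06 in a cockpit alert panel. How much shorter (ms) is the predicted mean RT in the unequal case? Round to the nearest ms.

26 ms

Equiprobable entropy H₀ = log₂ 6 = 2.5850 bits.
Skewed entropy H = −Σ pᵢ log₂ pᵢ = 2.2630 bits.
ΔRT = b·(H₀ − H) = 80 × 0.3220 = 25.76 ms.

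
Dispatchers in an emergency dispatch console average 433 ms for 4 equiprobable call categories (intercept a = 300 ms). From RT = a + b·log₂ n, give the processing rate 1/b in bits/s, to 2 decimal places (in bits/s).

Choice component = 433 − 300 = 133 ms over log₂(4) = 2 bits.
b = 133 / 2 = 66.500 ms/bit, so 1/b = 15.038 bits/s.

15.04 bits/s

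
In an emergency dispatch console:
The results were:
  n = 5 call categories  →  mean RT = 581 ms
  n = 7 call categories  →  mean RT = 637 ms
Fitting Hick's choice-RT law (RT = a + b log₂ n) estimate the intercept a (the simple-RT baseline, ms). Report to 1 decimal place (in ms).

The slope on a log₂ axis is (637 − 581) / (2.8074 − 2.3219) = 115.362 ms/bit.
a = RT₁ − b·log₂ n₁ = 581 − 115.362 × 2.3219 = 313.137 ms.

313.1 ms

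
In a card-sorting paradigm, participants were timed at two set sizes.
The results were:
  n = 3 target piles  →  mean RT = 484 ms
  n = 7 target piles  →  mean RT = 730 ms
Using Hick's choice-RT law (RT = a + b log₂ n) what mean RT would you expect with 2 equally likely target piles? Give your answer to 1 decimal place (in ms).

366.3 ms

Fit slope and intercept:
  b = (730 − 484) / (log₂ 7 − log₂ 3) = 246 / (2.8074 − 1.5850) = 201.245 ms/bit
  a = 484 − 201.245 × 1.5850 = 165.035 ms
Then RT(2) = 165.035 + 201.245 × log₂ 2 = 165.035 + 201.245 × 1 ≈ 366.279 ms.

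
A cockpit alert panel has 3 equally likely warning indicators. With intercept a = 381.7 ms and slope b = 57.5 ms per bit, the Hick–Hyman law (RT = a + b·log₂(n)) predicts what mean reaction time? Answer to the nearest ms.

473 ms

log₂(3) = 1.5850 bits, so RT = 381.7 + 57.5 × 1.5850 ≈ 472.835 ms.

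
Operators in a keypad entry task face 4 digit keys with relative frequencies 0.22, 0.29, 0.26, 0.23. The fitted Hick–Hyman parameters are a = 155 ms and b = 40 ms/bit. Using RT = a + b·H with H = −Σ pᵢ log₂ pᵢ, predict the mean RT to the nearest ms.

Entropy contributions −pᵢ log₂ pᵢ: 0.4806, 0.5179, 0.5053, 0.4877; sum H = 1.9914 bits.
RT = a + bH = 155 + 40·1.9914 = 234.66 ms.

235 ms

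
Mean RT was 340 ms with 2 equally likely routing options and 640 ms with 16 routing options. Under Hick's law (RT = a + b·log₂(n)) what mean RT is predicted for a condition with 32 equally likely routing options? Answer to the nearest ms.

740 ms

With log₂ n on the abscissa the relation is linear; from the two conditions:
  b = (640 − 340) / (log₂ 16 − log₂ 2) = 300 / (4 − 1) = 100 ms/bit
  a = 340 − 100 × 1 = 240 ms
Then RT(32) = 240 + 100 × log₂ 32 = 240 + 100 × 5 ≈ 740.000 ms.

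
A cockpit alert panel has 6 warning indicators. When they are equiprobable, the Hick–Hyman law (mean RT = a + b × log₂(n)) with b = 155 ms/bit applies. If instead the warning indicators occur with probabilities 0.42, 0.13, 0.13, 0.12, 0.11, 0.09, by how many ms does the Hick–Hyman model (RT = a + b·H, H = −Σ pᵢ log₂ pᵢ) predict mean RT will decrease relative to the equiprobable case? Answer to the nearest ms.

The RT saving is b·ΔH. Equiprobable H₀ = log₂(6) = 2.5850 bits; with the given probabilities H = 2.3209 bits.
b·(H₀ − H) = 155 × (2.5850 − 2.3209) = 40.92 ms.

41 ms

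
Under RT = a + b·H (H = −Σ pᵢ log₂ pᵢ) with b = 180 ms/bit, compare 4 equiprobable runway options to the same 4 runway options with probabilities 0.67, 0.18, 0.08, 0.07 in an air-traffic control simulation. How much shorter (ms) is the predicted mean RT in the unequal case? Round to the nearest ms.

The RT saving is b·ΔH. Equiprobable H₀ = log₂(4) = 2.0000 bits; with the given probabilities H = 1.3925 bits.
b·(H₀ − H) = 180 × (2.0000 − 1.3925) = 109.35 ms.

109 ms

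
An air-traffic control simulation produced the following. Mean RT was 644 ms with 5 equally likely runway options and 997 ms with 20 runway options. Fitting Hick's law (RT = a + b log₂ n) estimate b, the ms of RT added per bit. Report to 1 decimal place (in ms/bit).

176.5 ms/bit

b = (RT₂ − RT₁)/(log₂ n₂ − log₂ n₁) = (997 − 644)/(4.3219 − 2.3219) = 176.500 ms/bit.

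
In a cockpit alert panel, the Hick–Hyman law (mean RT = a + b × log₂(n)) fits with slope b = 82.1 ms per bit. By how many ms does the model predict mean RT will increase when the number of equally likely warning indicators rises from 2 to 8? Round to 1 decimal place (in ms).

164.2 ms

Only the slope matters, since a is common to both: ΔRT = b·log₂(n₂/n₁).
log₂(8) − log₂(2) = log₂(8/2) = log₂(4) = 2.
ΔRT = 82.1 × 2.0000 = 164.200 ms.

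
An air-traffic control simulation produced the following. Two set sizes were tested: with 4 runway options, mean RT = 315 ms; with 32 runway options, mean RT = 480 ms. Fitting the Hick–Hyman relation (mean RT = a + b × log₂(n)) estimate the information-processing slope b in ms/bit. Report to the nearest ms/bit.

b = (RT₂ − RT₁)/(log₂ n₂ − log₂ n₁) = (480 − 315)/(5 − 2) = 55 ms/bit.

55 ms/bit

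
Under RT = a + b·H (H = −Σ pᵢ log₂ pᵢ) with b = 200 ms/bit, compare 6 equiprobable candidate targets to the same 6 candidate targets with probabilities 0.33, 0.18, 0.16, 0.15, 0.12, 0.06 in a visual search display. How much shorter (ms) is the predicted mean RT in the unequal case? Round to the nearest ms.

34 ms

Equiprobable entropy H₀ = log₂ 6 = 2.5850 bits.
Skewed entropy H = −Σ pᵢ log₂ pᵢ = 2.4173 bits.
ΔRT = b·(H₀ − H) = 200 × 0.1677 = 33.53 ms.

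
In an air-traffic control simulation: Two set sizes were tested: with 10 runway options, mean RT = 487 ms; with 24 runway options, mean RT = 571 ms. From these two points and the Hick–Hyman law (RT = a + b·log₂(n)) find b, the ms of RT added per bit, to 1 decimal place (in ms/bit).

Slope: b = (571 − 487) / (log₂ 24 − log₂ 10) = 84/1.2630 = 66.507 ms/bit.

66.5 ms/bit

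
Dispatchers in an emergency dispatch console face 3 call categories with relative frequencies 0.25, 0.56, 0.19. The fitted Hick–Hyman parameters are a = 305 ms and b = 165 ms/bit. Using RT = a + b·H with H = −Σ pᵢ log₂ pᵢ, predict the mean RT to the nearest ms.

H = 0.25·log₂(1/0.25) + 0.56·log₂(1/0.56) + 0.19·log₂(1/0.19) = 1.4237 bits.
RT = 305 + 165 × 1.4237 = 539.91 ms.

540 ms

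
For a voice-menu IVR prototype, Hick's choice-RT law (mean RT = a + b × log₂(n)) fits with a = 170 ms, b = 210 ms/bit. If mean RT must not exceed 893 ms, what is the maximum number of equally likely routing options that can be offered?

10

Set 170 + 210·log₂ n ≤ 893 → log₂ n ≤ (893 − 170)/210 = 3.4429.
So n ≤ 2^3.4429 = 10.874; the largest integer n is 10.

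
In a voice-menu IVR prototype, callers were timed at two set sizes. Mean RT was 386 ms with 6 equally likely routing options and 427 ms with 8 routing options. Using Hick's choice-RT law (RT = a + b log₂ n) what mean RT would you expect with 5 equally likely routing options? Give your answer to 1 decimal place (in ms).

360.0 ms

RT is linear in log₂ n, so two points fix the line:
  b = (427 − 386) / (log₂ 8 − log₂ 6) = 41 / (3 − 2.5850) = 98.786 ms/bit
  a = 386 − 98.786 × 2.5850 = 130.641 ms
Then RT(5) = 130.641 + 98.786 × log₂ 5 = 130.641 + 98.786 × 2.3219 ≈ 360.016 ms.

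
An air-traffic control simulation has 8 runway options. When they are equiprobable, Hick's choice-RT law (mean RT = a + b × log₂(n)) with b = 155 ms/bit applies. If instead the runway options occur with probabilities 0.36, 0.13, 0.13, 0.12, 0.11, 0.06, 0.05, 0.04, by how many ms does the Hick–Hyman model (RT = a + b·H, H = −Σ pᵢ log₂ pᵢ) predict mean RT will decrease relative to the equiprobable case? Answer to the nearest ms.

53 ms

Equiprobable entropy H₀ = log₂ 8 = 3.0000 bits.
Skewed entropy H = −Σ pᵢ log₂ pᵢ = 2.6586 bits.
ΔRT = b·(H₀ − H) = 155 × 0.3414 = 52.91 ms.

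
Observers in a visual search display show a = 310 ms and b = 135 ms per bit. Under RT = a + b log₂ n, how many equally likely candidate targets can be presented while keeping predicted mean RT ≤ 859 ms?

Information budget: (859 − 310)/135 = 4.0667 bits, so n ≤ 2^4.0667 = 16.757 → at most 16.

16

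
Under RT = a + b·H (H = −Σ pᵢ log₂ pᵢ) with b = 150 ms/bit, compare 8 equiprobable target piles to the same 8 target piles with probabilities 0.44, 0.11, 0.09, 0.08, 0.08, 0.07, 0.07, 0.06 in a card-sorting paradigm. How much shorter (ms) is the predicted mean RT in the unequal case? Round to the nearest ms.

68 ms

The RT saving is b·ΔH. Equiprobable H₀ = log₂(8) = 3.0000 bits; with the given probabilities H = 2.5477 bits.
b·(H₀ − H) = 150 × (3.0000 − 2.5477) = 67.84 ms.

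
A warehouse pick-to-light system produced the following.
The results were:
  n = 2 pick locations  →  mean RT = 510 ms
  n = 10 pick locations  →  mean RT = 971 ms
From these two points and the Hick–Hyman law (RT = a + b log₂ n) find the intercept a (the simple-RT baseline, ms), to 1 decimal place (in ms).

b = (RT₂ − RT₁)/(log₂ n₂ − log₂ n₁) = (971 − 510)/(3.3219 − 1) = 198.542 ms/bit.
Intercept: a = 510 − 198.542·log₂(2) = 311.458 ms.

311.5 ms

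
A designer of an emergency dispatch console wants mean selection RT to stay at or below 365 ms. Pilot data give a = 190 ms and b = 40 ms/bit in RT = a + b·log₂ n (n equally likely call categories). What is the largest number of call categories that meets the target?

Information budget: (365 − 190)/40 = 4.3750 bits, so n ≤ 2^4.3750 = 20.749 → at most 20.

20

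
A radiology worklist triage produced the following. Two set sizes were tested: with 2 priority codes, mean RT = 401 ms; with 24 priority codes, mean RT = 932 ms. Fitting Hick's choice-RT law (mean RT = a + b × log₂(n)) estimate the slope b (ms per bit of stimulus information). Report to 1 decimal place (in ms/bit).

148.1 ms/bit

Slope: b = (932 − 401) / (log₂ 24 − log₂ 2) = 531/3.5850 = 148.119 ms/bit.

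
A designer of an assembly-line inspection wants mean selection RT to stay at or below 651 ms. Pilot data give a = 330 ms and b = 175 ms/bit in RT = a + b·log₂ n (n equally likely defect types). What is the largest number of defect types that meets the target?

Information budget: (651 − 330)/175 = 1.8343 bits, so n ≤ 2^1.8343 = 3.566 → at most 3.

3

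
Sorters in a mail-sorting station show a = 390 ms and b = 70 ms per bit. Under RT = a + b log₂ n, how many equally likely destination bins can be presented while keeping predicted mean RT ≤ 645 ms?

70·log₂ n ≤ 645 − 390 = 255, giving log₂ n ≤ 3.6429 and n ≤ 12.491. The largest whole number is 12.

12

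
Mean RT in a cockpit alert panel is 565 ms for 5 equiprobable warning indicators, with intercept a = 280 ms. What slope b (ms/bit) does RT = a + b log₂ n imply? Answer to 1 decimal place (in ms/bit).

b = (565 − 280) / log₂(5) = 285 / 2.3219 = 122.743 ms/bit.

122.7 ms/bit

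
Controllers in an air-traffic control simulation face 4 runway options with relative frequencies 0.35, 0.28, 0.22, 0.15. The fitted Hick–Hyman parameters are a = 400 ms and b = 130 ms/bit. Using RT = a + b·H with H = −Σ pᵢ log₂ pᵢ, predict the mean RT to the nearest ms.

652 ms

Entropy contributions −pᵢ log₂ pᵢ: 0.5301, 0.5142, 0.4806, 0.4105; sum H = 1.9354 bits.
RT = a + bH = 400 + 130·1.9354 = 651.61 ms.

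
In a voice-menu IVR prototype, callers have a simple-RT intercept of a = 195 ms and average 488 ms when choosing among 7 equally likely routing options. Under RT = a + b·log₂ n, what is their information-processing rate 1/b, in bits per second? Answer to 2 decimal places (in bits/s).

Choice component = 488 − 195 = 293 ms over log₂(7) = 2.8074 bits.
b = 293 / 2.8074 = 104.369 ms/bit, so 1/b = 9.581 bits/s.

9.58 bits/s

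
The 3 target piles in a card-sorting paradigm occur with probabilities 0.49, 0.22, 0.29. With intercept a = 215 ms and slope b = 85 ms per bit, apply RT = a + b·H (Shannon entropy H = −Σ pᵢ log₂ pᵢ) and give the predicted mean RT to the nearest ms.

Entropy contributions −pᵢ log₂ pᵢ: 0.5043, 0.4806, 0.5179; sum H = 1.5028 bits.
RT = a + bH = 215 + 85·1.5028 = 342.73 ms.

343 ms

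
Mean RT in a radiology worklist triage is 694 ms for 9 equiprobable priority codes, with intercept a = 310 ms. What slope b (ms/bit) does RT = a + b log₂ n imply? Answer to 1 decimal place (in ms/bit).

121.1 ms/bit

b = (694 − 310) / log₂(9) = 384 / 3.1699 = 121.139 ms/bit.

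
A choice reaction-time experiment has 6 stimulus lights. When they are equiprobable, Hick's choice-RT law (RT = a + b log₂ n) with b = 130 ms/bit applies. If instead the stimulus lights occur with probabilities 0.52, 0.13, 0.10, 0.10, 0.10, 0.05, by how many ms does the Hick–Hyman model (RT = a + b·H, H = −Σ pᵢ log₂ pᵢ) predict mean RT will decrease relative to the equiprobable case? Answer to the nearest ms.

65 ms

Equiprobable entropy H₀ = log₂ 6 = 2.5850 bits.
Skewed entropy H = −Σ pᵢ log₂ pᵢ = 2.0859 bits.
ΔRT = b·(H₀ − H) = 130 × 0.4991 = 64.88 ms.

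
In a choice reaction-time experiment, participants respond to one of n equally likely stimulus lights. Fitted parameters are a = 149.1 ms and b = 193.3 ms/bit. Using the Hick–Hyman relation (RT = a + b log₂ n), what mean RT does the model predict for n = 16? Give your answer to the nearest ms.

922 ms

log₂(16) = 4 bits, so RT = 149.1 + 193.3 × 4 ≈ 922.300 ms.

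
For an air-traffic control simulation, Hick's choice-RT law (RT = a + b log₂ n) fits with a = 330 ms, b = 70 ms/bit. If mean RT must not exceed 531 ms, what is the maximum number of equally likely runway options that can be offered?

7

Set 330 + 70·log₂ n ≤ 531 → log₂ n ≤ (531 − 330)/70 = 2.8714.
So n ≤ 2^2.8714 = 7.318; the largest integer n is 7.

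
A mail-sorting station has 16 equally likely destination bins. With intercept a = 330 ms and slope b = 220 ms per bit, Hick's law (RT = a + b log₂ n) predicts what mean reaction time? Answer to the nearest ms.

log₂(16) = 4 bits, so RT = 330 + 220 × 4 ≈ 1210.000 ms.

1210 ms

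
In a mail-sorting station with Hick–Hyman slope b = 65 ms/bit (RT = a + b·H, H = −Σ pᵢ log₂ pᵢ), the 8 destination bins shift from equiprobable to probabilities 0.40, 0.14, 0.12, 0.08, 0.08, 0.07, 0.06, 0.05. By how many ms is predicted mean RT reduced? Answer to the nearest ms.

26 ms

Equiprobable entropy H₀ = log₂ 8 = 3.0000 bits.
Skewed entropy H = −Σ pᵢ log₂ pᵢ = 2.6042 bits.
ΔRT = b·(H₀ − H) = 65 × 0.3958 = 25.73 ms.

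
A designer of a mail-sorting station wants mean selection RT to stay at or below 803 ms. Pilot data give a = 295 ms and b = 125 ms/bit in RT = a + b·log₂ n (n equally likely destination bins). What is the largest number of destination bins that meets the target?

Set 295 + 125·log₂ n ≤ 803 → log₂ n ≤ (803 − 295)/125 = 4.0640.
So n ≤ 2^4.0640 = 16.726; the largest integer n is 16.

16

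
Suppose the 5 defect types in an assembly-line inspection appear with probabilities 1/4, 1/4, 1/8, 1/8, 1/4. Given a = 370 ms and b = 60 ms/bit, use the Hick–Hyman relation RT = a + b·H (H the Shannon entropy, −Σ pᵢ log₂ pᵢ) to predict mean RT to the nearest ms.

H = −Σ pᵢ log₂ pᵢ = 0.25·2 + 0.25·2 + 0.125·3 + 0.125·3 + 0.25·2 = 2.250 bits.
RT = 370 + 60 × 2.250 = 505.00 ms.

505 ms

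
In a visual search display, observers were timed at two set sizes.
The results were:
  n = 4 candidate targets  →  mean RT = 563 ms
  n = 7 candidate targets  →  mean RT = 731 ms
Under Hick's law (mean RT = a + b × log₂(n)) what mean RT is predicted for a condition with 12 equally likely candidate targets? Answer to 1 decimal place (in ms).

892.8 ms

Solve the two-equation system in a and b:
  b = (731 − 563) / (log₂ 7 − log₂ 4) = 168 / (2.8074 − 2) = 208.087 ms/bit
  a = 563 − 208.087 × 2 = 146.826 ms
Then RT(12) = 146.826 + 208.087 × log₂ 12 = 146.826 + 208.087 × 3.5850 ≈ 892.810 ms.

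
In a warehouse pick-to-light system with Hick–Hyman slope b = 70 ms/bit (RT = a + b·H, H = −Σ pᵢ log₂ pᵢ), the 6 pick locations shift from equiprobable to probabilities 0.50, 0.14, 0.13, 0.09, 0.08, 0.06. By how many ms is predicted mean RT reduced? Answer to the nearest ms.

32 ms

Equiprobable entropy H₀ = log₂ 6 = 2.5850 bits.
Skewed entropy H = −Σ pᵢ log₂ pᵢ = 2.1275 bits.
ΔRT = b·(H₀ − H) = 70 × 0.4575 = 32.03 ms.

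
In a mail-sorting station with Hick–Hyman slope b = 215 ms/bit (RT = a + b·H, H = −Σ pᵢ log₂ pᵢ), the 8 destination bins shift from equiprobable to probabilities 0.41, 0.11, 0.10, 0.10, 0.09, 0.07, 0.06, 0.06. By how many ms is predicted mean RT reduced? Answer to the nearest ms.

The RT saving is b·ΔH. Equiprobable H₀ = log₂(8) = 3.0000 bits; with the given probabilities H = 2.6103 bits.
b·(H₀ − H) = 215 × (3.0000 − 2.6103) = 83.78 ms.

84 ms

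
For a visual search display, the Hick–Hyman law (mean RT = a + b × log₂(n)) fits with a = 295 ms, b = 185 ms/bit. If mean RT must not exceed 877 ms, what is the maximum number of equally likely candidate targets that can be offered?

8

Information budget: (877 − 295)/185 = 3.1459 bits, so n ≤ 2^3.1459 = 8.852 → at most 8.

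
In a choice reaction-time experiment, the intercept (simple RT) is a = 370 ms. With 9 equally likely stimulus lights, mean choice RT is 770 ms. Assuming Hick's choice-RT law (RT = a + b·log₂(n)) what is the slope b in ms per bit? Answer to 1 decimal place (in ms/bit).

126.2 ms/bit

log₂(9) = 3.1699 bits.
b = (RT − a)/log₂ n = (770 − 370) / 3.1699 = 126.186 ms/bit.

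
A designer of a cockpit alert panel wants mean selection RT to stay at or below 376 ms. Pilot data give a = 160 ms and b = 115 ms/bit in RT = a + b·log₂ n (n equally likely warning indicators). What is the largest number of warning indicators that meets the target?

115·log₂ n ≤ 376 − 160 = 216, giving log₂ n ≤ 1.8783 and n ≤ 3.676. The largest whole number is 3.

3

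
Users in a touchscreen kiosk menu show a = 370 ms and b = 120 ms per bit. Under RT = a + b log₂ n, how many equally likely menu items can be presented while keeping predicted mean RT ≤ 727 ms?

7

120·log₂ n ≤ 727 − 370 = 357, giving log₂ n ≤ 2.9750 and n ≤ 7.863. The largest whole number is 7.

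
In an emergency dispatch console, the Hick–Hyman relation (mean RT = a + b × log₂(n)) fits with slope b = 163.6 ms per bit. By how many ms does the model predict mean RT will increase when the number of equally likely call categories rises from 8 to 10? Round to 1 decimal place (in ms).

Only the slope matters, since a is common to both: ΔRT = b·log₂(n₂/n₁).
log₂(10) − log₂(8) = 3.3219 − 3 = 0.3219.
ΔRT = 163.6 × 0.3219 = 52.667 ms.

52.7 ms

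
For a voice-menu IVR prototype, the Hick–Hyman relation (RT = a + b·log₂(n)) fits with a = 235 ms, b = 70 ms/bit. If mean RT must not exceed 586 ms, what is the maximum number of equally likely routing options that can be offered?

32

Information budget: (586 − 235)/70 = 5.0143 bits, so n ≤ 2^5.0143 = 32.318 → at most 32.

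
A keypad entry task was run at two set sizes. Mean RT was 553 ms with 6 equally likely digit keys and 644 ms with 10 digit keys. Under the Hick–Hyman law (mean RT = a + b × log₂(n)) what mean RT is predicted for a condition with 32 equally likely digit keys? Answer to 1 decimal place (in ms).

851.2 ms

Fit slope and intercept:
  b = (644 − 553) / (log₂ 10 − log₂ 6) = 91 / (3.3219 − 2.5850) = 123.479 ms/bit
  a = 553 − 123.479 × 2.5850 = 233.811 ms
Then RT(32) = 233.811 + 123.479 × log₂ 32 = 233.811 + 123.479 × 5 ≈ 851.207 ms.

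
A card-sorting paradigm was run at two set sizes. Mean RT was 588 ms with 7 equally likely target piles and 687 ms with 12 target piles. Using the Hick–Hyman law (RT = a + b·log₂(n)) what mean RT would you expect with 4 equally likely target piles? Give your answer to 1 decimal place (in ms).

RT is linear in log₂ n, so two points fix the line:
  b = (687 − 588) / (log₂ 12 − log₂ 7) = 99 / (3.5850 − 2.8074) = 127.314 ms/bit
  a = 588 − 127.314 × 2.8074 = 230.586 ms
Then RT(4) = 230.586 + 127.314 × log₂ 4 = 230.586 + 127.314 × 2 ≈ 485.213 ms.

485.2 ms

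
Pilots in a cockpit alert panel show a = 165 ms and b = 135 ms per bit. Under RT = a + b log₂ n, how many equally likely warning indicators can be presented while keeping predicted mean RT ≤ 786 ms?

Information budget: (786 − 165)/135 = 4.6000 bits, so n ≤ 2^4.6000 = 24.251 → at most 24.

24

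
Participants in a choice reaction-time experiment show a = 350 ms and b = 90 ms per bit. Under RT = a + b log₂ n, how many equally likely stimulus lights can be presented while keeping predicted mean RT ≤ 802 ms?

90·log₂ n ≤ 802 − 350 = 452, giving log₂ n ≤ 5.0222 and n ≤ 32.497. The largest whole number is 32.

32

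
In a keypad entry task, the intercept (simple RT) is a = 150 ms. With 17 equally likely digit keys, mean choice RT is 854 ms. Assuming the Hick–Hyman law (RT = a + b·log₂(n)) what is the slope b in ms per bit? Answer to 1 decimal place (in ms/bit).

17 alternatives carry log₂ 17 = 4.0875 bits; the choice cost is 854 − 150 = 704 ms, so b = 704/4.0875 = 172.234 ms/bit.

172.2 ms/bit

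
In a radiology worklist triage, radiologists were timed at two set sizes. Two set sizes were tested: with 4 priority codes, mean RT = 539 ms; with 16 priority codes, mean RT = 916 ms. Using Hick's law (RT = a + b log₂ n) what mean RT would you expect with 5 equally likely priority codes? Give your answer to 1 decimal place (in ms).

Fit slope and intercept:
  b = (916 − 539) / (log₂ 16 − log₂ 4) = 377 / (4 − 2) = 188.500 ms/bit
  a = 539 − 188.500 × 2 = 162.000 ms
Then RT(5) = 162.000 + 188.500 × log₂ 5 = 162.000 + 188.500 × 2.3219 ≈ 599.683 ms.

599.7 ms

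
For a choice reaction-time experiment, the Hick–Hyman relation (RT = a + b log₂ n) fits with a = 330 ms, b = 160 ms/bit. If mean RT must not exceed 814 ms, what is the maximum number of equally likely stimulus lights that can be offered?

8

Information budget: (814 − 330)/160 = 3.0250 bits, so n ≤ 2^3.0250 = 8.140 → at most 8.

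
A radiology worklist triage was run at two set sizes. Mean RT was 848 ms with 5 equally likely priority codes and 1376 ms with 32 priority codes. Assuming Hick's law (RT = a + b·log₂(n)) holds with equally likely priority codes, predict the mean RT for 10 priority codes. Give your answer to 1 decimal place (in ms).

1045.2 ms

RT is linear in log₂ n, so two points fix the line:
  b = (1376 − 848) / (log₂ 32 − log₂ 5) = 528 / (5 − 2.3219) = 197.157 ms/bit
  a = 848 − 197.157 × 2.3219 = 390.216 ms
Then RT(10) = 390.216 + 197.157 × log₂ 10 = 390.216 + 197.157 × 3.3219 ≈ 1045.157 ms.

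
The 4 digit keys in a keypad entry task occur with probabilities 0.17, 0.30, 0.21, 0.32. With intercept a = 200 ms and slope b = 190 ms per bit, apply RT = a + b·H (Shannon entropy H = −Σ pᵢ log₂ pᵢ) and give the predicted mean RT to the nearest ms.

Entropy contributions −pᵢ log₂ pᵢ: 0.4346, 0.5211, 0.4728, 0.5260; sum H = 1.9545 bits.
RT = a + bH = 200 + 190·1.9545 = 571.36 ms.

571 ms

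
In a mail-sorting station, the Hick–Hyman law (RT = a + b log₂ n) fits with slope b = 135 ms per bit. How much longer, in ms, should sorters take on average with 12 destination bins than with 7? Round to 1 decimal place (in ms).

105.0 ms

Only the slope matters, since a is common to both: ΔRT = b·log₂(n₂/n₁).
log₂(12) − log₂(7) = 3.5850 − 2.8074 = 0.7776.
ΔRT = 135 × 0.7776 = 104.977 ms.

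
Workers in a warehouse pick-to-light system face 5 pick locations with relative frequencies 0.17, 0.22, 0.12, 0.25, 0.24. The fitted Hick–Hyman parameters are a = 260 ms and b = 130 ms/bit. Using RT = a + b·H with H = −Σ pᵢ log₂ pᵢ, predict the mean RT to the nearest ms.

Entropy contributions −pᵢ log₂ pᵢ: 0.4346, 0.4806, 0.3671, 0.5000, 0.4941; sum H = 2.2764 bits.
RT = a + bH = 260 + 130·2.2764 = 555.93 ms.

556 ms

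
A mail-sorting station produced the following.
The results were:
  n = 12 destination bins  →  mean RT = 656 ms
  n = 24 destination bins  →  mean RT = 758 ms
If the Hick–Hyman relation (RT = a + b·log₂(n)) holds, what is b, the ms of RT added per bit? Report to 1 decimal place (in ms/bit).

102.0 ms/bit

b = (RT₂ − RT₁)/(log₂ n₂ − log₂ n₁) = (758 − 656)/(4.5850 − 3.5850) = 102.000 ms/bit.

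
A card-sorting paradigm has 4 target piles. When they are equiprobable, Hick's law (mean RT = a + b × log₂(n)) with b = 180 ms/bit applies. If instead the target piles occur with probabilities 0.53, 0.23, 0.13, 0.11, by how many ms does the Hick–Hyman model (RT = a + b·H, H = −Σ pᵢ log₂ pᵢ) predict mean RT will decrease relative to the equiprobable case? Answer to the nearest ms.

Equiprobable entropy H₀ = log₂ 4 = 2.0000 bits.
Skewed entropy H = −Σ pᵢ log₂ pᵢ = 1.7060 bits.
ΔRT = b·(H₀ − H) = 180 × 0.2940 = 52.91 ms.

53 ms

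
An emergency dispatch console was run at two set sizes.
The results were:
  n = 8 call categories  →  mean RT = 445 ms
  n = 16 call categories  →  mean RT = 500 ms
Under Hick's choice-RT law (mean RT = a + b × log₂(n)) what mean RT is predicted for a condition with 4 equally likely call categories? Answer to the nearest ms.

390 ms

Fit slope and intercept:
  b = (500 − 445) / (log₂ 16 − log₂ 8) = 55 / (4 − 3) = 55 ms/bit
  a = 445 − 55 × 3 = 280 ms
Then RT(4) = 280 + 55 × log₂ 4 = 280 + 55 × 2 ≈ 390.000 ms.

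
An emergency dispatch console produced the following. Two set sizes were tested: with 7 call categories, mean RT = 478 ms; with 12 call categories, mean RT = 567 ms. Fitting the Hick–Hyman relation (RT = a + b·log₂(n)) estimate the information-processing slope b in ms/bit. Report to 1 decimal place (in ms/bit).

b = (RT₂ − RT₁)/(log₂ n₂ − log₂ n₁) = (567 − 478)/(3.5850 − 2.8074) = 114.454 ms/bit.

114.5 ms/bit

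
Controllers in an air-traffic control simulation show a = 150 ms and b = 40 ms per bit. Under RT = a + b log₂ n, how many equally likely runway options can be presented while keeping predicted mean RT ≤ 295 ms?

40·log₂ n ≤ 295 − 150 = 145, giving log₂ n ≤ 3.6250 and n ≤ 12.338. The largest whole number is 12.

12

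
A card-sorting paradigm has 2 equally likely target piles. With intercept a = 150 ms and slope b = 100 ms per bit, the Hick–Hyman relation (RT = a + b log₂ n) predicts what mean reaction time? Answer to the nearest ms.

log₂(2) = 1 bits, so RT = 150 + 100 × 1 ≈ 250.000 ms.

250 ms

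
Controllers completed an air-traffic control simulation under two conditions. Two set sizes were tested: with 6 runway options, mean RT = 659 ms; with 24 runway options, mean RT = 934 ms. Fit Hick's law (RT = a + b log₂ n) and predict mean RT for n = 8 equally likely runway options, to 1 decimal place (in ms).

RT is linear in log₂ n, so two points fix the line:
  b = (934 − 659) / (log₂ 24 − log₂ 6) = 275 / (4.5850 − 2.5850) = 137.500 ms/bit
  a = 659 − 137.500 × 2.5850 = 303.568 ms
Then RT(8) = 303.568 + 137.500 × log₂ 8 = 303.568 + 137.500 × 3 ≈ 716.068 ms.

716.1 ms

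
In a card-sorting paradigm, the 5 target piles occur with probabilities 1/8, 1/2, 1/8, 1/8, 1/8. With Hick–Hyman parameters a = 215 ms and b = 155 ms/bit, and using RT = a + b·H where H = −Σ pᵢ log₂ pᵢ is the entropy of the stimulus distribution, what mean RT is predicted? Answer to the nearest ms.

H = −Σ pᵢ log₂ pᵢ = 0.125·3 + 0.5·1 + 0.125·3 + 0.125·3 + 0.125·3 = 2.000 bits.
RT = 215 + 155 × 2.000 = 525.00 ms.

525 ms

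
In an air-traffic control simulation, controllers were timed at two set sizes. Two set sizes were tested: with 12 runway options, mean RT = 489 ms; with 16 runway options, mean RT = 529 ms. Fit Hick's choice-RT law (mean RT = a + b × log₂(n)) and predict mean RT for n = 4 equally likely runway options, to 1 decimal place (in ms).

With log₂ n on the abscissa the relation is linear; from the two conditions:
  b = (529 − 489) / (log₂ 16 − log₂ 12) = 40 / (4 − 3.5850) = 96.377 ms/bit
  a = 489 − 96.377 × 3.5850 = 143.493 ms
Then RT(4) = 143.493 + 96.377 × log₂ 4 = 143.493 + 96.377 × 2 ≈ 336.246 ms.

336.2 ms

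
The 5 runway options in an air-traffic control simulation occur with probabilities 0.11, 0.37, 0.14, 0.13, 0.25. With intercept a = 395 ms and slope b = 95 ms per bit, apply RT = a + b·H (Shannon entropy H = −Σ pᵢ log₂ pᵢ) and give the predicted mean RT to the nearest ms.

600 ms

Entropy contributions −pᵢ log₂ pᵢ: 0.3503, 0.5307, 0.3971, 0.3826, 0.5000; sum H = 2.1608 bits.
RT = a + bH = 395 + 95·2.1608 = 600.27 ms.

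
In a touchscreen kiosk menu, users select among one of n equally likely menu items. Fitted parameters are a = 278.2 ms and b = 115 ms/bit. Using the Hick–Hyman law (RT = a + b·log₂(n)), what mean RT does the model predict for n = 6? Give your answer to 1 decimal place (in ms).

575.5 ms

log₂(6) = 2.5850 bits, so RT = 278.2 + 115 × 2.5850 ≈ 575.471 ms.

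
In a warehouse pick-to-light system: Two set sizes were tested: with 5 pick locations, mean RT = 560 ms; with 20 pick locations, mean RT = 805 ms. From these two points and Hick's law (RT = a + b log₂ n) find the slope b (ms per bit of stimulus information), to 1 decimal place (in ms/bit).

122.5 ms/bit

The slope on a log₂ axis is (805 − 560) / (4.3219 − 2.3219) = 122.500 ms/bit.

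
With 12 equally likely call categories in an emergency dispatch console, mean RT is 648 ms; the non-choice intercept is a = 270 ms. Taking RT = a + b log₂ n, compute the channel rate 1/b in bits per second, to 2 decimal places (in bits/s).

b = (648 − 270)/log₂ 12 = 378/3.5850 = 105.440 ms per bit = 0.10544 s/bit; the reciprocal is 9.484 bits/s.

9.48 bits/s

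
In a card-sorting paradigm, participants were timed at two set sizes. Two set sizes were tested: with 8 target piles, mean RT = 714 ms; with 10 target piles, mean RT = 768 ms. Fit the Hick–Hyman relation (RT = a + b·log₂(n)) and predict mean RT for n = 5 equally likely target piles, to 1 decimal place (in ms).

600.3 ms

With log₂ n on the abscissa the relation is linear; from the two conditions:
  b = (768 − 714) / (log₂ 10 − log₂ 8) = 54 / (3.3219 − 3) = 167.739 ms/bit
  a = 714 − 167.739 × 3 = 210.782 ms
Then RT(5) = 210.782 + 167.739 × log₂ 5 = 210.782 + 167.739 × 2.3219 ≈ 600.261 ms.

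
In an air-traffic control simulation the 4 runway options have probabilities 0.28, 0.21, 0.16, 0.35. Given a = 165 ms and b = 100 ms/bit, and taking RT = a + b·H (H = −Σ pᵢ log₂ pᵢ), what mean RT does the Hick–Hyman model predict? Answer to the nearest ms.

359 ms

H = 0.28·log₂(1/0.28) + 0.21·log₂(1/0.21) + 0.16·log₂(1/0.16) + 0.35·log₂(1/0.35) = 1.9402 bits.
RT = 165 + 100 × 1.9402 = 359.02 ms.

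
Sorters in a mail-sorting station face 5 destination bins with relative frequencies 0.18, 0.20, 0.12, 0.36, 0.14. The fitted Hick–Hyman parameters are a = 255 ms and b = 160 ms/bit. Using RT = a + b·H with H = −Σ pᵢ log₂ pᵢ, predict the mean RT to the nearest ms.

608 ms

Entropy contributions −pᵢ log₂ pᵢ: 0.4453, 0.4644, 0.3671, 0.5306, 0.3971; sum H = 2.2045 bits.
RT = a + bH = 255 + 160·2.2045 = 607.72 ms.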